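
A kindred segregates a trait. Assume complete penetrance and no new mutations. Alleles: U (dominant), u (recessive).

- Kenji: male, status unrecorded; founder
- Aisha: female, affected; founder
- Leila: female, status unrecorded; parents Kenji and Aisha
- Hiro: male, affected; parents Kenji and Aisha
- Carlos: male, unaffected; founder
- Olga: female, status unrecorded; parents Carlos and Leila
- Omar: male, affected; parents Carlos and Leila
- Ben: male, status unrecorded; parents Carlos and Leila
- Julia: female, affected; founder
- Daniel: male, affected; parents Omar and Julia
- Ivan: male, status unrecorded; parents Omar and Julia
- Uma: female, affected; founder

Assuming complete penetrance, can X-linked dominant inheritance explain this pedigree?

Yes

A consistent assignment under X-linked dominant exists: Kenji X^U Y, Aisha X^U X^U, Leila X^U X^U, Hiro X^U Y, Carlos X^u Y, Olga X^U X^u, Omar X^U Y, Ben X^U Y, Julia X^U X^U, Daniel X^U Y, Ivan X^U Y, Uma X^U X^U.
In this assignment every recorded phenotype matches its genotype and every non-founder's genotype is obtainable from its parents' genotypes, so the pedigree is consistent.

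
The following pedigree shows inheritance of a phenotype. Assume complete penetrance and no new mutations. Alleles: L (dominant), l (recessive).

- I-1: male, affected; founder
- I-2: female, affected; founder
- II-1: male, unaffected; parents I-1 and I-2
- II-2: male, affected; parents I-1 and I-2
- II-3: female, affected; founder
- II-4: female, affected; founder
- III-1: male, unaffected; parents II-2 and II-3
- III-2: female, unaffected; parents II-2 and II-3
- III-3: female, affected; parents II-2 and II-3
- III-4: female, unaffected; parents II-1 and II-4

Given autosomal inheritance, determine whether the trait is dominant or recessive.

I-1 and I-2 are both affected yet have an unaffected child II-1. Under a recessive model two affected parents are homozygous and every child would be affected, so the trait cannot be recessive.

dominant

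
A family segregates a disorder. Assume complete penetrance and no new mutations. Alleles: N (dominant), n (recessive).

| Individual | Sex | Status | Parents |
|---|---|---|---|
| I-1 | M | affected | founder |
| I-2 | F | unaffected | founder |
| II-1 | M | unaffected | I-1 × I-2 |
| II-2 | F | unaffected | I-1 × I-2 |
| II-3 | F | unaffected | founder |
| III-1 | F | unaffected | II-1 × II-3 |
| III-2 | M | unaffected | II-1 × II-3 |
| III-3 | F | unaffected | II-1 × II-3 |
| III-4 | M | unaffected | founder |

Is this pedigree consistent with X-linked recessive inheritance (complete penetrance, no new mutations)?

A consistent assignment under X-linked recessive exists: I-1 X^n Y, I-2 X^N X^N, II-1 X^N Y, II-2 X^N X^n, II-3 X^N X^N, III-1 X^N X^N, III-2 X^N Y, III-3 X^N X^N, III-4 X^N Y.
In this assignment every recorded phenotype matches its genotype and every non-founder's genotype is obtainable from its parents' genotypes, so the pedigree is consistent.

Yes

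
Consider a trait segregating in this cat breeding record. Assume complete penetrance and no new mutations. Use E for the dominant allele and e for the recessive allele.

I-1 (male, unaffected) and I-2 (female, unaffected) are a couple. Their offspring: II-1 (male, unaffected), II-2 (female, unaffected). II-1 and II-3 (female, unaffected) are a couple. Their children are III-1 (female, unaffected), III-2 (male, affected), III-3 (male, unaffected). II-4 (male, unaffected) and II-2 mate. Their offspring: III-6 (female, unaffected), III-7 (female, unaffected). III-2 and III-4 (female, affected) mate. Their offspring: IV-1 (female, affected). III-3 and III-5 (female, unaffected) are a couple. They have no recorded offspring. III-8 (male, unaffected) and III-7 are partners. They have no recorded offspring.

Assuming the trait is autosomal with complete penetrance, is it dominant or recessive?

II-1 and II-3 are both unaffected yet have an affected child III-2. Under dominance, an affected child requires at least one affected parent, so the trait cannot be dominant.

recessive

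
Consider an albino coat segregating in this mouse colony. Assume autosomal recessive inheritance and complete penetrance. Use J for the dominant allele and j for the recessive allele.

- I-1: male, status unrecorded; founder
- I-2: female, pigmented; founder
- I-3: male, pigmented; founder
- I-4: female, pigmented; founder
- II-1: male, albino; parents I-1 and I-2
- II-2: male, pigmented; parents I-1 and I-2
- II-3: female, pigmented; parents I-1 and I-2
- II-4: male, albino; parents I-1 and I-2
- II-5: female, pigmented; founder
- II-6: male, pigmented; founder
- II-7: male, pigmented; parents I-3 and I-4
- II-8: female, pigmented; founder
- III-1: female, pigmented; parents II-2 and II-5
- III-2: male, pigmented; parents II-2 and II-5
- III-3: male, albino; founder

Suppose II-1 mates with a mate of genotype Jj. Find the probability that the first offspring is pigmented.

II-1 is albino, so II-1 is jj.
The cross gives 1/2 Jj : 1/2 jj, so P(offspring is pigmented) = 1/2.

1/2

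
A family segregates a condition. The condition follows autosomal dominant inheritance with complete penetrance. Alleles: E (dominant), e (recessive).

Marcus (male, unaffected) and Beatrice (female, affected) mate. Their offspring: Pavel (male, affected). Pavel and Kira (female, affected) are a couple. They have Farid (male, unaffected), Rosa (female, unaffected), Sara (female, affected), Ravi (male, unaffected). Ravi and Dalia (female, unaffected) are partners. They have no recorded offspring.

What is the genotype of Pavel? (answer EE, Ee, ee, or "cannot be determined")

Ee

From phenotype alone, Pavel is EE or Ee.
Pavel is affected so carries E and received e from Marcus (ee), so Pavel is Ee.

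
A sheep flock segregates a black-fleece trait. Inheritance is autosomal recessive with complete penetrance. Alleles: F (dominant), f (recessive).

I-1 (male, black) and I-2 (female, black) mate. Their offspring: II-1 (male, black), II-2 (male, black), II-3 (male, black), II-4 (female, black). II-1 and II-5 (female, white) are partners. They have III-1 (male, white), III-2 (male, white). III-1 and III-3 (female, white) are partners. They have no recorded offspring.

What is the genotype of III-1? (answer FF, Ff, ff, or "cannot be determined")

From phenotype alone, III-1 is FF or Ff.
III-1 is white so carries F and received f from II-1 (ff), so III-1 is Ff.

Ff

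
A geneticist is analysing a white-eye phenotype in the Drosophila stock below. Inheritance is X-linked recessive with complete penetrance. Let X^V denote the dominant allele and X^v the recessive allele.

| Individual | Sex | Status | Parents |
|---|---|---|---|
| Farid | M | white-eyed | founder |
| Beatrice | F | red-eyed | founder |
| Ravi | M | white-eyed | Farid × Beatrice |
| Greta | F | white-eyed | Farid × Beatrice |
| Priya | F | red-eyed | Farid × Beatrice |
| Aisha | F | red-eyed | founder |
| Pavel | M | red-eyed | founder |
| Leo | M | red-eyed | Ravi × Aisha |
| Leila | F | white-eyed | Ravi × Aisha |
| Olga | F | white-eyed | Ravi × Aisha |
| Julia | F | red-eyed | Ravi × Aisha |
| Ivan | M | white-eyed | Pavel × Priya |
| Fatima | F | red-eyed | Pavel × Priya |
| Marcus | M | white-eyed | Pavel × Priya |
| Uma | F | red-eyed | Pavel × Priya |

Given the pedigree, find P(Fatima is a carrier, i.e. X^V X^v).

Pavel is red-eyed, so Pavel is X^V Y.
Priya is red-eyed so carries V and received v from Farid (X^v Y), so Priya is X^V X^v.
Their cross gives offspring ratios 1/2 X^V X^V : 1/2 X^V X^v. Conditioning on Fatima being red-eyed, P(X^V X^v) = 1/2 / 1 = 1/2.

1/2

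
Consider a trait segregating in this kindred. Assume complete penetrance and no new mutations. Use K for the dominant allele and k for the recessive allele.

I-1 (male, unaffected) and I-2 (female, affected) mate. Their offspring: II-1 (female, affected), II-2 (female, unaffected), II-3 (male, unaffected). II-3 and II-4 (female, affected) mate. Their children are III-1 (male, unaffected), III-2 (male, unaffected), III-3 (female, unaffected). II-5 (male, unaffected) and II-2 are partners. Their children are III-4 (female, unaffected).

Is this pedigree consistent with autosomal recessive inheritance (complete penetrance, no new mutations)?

Yes

A consistent assignment under autosomal recessive exists: I-1 Kk, I-2 kk, II-1 kk, II-2 Kk, II-3 Kk, II-4 kk, II-5 KK, III-1 Kk, III-2 Kk, III-3 Kk, III-4 KK.
In this assignment every recorded phenotype matches its genotype and every non-founder's genotype is obtainable from its parents' genotypes, so the pedigree is consistent.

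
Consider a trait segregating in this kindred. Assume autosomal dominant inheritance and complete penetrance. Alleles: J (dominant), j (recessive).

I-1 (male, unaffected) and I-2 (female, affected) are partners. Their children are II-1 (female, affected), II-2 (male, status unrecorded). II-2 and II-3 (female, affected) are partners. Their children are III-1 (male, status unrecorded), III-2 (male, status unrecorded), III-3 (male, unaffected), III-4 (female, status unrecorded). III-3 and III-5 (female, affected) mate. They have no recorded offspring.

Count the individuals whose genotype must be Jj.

2

Obligate heterozygotes: II-1 is affected so carries J and received j from I-1 (jj), so II-1 is Jj; II-3 is affected so carries J and passed j to III-3 (jj), so II-3 is Jj.
Every other individual is either homozygous by phenotype or has at least one consistent homozygous assignment, so the count is 2.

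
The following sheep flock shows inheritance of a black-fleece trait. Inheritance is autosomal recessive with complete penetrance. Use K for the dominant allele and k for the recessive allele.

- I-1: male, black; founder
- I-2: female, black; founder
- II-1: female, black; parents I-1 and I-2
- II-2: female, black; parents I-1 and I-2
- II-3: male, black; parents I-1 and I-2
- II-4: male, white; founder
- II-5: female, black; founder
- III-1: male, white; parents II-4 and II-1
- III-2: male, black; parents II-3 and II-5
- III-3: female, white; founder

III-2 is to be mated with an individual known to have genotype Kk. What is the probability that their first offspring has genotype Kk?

III-2 is black, so III-2 is kk.
The cross gives 1/2 Kk : 1/2 kk, so P(offspring has genotype Kk) = 1/2.

1/2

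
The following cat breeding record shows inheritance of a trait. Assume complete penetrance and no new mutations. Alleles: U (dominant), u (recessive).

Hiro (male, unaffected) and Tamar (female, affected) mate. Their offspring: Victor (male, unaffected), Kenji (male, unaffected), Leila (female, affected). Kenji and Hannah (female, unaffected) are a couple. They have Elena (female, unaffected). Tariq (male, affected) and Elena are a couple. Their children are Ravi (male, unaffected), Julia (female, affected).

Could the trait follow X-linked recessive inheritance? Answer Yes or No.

Under X-linked recessive, Victor (unaffected, male) cannot arise from Hiro (unaffected) × Tamar (affected).

No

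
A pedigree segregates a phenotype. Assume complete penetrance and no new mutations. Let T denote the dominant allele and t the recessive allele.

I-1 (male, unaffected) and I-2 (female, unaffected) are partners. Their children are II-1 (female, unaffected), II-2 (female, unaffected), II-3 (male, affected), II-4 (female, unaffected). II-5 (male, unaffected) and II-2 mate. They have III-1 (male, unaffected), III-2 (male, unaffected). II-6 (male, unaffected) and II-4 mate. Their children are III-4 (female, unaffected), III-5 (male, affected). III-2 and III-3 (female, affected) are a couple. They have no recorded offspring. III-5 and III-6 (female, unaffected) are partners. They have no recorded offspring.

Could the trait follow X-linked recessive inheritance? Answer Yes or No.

A consistent assignment under X-linked recessive exists: I-1 X^T Y, I-2 X^T X^t, II-1 X^T X^T, II-2 X^T X^T, II-3 X^t Y, II-4 X^T X^t, II-5 X^T Y, II-6 X^T Y, III-1 X^T Y, III-2 X^T Y, III-3 X^t X^t, III-4 X^T X^T, III-5 X^t Y, III-6 X^T X^T.
In this assignment every recorded phenotype matches its genotype and every non-founder's genotype is obtainable from its parents' genotypes, so the pedigree is consistent.

Yes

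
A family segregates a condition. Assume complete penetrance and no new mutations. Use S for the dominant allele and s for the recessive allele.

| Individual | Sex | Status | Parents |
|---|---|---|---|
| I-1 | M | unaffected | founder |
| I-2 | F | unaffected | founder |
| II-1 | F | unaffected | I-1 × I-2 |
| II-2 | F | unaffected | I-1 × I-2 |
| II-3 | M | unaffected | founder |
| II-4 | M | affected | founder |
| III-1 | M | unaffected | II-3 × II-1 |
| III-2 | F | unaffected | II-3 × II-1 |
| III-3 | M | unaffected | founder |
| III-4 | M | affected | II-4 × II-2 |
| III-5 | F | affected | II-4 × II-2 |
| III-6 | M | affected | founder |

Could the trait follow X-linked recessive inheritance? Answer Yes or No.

Yes

A consistent assignment under X-linked recessive exists: I-1 X^S Y, I-2 X^S X^s, II-1 X^S X^S, II-2 X^S X^s, II-3 X^S Y, II-4 X^s Y, III-1 X^S Y, III-2 X^S X^S, III-3 X^S Y, III-4 X^s Y, III-5 X^s X^s, III-6 X^s Y.
In this assignment every recorded phenotype matches its genotype and every non-founder's genotype is obtainable from its parents' genotypes, so the pedigree is consistent.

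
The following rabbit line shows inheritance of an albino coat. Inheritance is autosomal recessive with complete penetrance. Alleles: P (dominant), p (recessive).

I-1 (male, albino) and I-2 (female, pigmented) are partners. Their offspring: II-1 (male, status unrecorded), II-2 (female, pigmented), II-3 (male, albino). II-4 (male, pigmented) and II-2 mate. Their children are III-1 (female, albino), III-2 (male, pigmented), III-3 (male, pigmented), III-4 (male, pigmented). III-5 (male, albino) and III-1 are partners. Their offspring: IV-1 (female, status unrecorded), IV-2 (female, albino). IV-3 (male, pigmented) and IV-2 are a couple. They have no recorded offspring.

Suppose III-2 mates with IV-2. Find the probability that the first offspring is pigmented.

II-4 is pigmented so carries P and passed p to III-1 (pp), so II-4 is Pp.
II-2 is pigmented so carries P and received p from I-1 (pp), so II-2 is Pp.
III-2 is a pigmented offspring of II-4 (Pp) × II-2 (Pp), whose cross gives 1/4 PP : 1/2 Pp : 1/4 pp; conditioning on being pigmented, III-2 is PP with probability 1/3, Pp with probability 2/3.
IV-2 is albino, so IV-2 is pp.
Summing over parental genotype combinations, P(offspring is pigmented) = 1/3·1 + 2/3·1/2 = 2/3.

2/3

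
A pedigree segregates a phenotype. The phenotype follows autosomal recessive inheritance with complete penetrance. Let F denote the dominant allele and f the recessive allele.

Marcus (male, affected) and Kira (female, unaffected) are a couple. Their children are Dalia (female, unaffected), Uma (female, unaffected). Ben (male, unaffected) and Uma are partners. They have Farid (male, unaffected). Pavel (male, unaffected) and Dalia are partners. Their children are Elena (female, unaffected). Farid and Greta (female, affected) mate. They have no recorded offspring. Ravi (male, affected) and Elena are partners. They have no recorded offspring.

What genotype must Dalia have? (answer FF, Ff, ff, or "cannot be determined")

Ff

From phenotype alone, Dalia is FF or Ff.
Dalia is unaffected so carries F and received f from Marcus (ff), so Dalia is Ff.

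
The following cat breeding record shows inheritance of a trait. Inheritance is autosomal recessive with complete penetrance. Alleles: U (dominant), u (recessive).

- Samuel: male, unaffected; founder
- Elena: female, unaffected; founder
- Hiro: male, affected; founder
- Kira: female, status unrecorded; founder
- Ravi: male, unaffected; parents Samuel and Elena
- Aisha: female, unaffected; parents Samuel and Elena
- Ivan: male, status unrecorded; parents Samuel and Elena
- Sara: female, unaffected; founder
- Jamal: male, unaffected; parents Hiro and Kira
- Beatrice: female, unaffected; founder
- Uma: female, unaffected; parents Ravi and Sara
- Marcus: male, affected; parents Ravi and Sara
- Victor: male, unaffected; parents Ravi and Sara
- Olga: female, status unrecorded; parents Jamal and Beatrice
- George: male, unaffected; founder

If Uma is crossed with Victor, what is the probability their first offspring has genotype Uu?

4/9

Ravi is unaffected so carries U and passed u to Marcus (uu), so Ravi is Uu.
Sara is unaffected so carries U and passed u to Marcus (uu), so Sara is Uu.
Uma is an unaffected offspring of Ravi (Uu) × Sara (Uu), whose cross gives 1/4 UU : 1/2 Uu : 1/4 uu; conditioning on being unaffected, Uma is UU with probability 1/3, Uu with probability 2/3.
Victor is an unaffected offspring of Ravi (Uu) × Sara (Uu), whose cross gives 1/4 UU : 1/2 Uu : 1/4 uu; conditioning on being unaffected, Victor is UU with probability 1/3, Uu with probability 2/3.
Summing over parental genotype combinations, P(offspring has genotype Uu) = 2/9·1/2 + 2/9·1/2 + 4/9·1/2 = 4/9.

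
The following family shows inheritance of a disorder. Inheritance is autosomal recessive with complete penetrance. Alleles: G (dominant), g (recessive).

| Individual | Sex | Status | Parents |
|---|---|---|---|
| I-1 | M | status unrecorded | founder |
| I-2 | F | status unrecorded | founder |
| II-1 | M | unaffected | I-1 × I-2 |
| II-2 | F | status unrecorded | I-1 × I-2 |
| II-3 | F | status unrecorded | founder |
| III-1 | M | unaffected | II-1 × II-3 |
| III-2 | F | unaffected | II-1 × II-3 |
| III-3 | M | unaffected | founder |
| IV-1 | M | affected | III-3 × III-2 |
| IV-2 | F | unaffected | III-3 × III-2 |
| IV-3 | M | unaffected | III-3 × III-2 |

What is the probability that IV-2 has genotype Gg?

III-3 is unaffected so carries G and passed g to IV-1 (gg), so III-3 is Gg.
III-2 is unaffected so carries G and passed g to IV-1 (gg), so III-2 is Gg.
Their cross gives offspring ratios 1/4 GG : 1/2 Gg : 1/4 gg. Conditioning on IV-2 being unaffected, P(Gg) = 1/2 / 3/4 = 2/3.

2/3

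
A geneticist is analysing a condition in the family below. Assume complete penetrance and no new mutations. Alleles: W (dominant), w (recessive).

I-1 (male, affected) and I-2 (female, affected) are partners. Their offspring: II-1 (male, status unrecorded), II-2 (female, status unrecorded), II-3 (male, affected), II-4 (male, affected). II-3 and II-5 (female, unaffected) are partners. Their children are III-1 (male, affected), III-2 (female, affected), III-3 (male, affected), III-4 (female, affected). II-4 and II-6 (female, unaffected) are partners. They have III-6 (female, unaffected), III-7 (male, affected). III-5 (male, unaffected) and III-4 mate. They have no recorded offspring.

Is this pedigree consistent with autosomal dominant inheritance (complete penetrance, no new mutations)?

Yes

A consistent assignment under autosomal dominant exists: I-1 WW, I-2 Ww, II-1 WW, II-2 WW, II-3 WW, II-4 Ww, II-5 ww, II-6 ww, III-1 Ww, III-2 Ww, III-3 Ww, III-4 Ww, III-5 ww, III-6 ww, III-7 Ww.
In this assignment every recorded phenotype matches its genotype and every non-founder's genotype is obtainable from its parents' genotypes, so the pedigree is consistent.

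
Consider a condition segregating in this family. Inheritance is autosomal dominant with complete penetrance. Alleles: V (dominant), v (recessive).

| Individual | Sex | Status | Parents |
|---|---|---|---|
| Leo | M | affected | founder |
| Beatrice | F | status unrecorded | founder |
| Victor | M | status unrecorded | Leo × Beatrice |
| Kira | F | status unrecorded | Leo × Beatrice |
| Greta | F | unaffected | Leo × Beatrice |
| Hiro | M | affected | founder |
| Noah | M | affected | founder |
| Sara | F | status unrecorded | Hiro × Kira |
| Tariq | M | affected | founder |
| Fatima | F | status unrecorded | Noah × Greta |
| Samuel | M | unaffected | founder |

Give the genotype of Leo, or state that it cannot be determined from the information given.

From phenotype alone, Leo is VV or Vv.
Leo is affected so carries V and passed v to Greta (vv), so Leo is Vv.

Vv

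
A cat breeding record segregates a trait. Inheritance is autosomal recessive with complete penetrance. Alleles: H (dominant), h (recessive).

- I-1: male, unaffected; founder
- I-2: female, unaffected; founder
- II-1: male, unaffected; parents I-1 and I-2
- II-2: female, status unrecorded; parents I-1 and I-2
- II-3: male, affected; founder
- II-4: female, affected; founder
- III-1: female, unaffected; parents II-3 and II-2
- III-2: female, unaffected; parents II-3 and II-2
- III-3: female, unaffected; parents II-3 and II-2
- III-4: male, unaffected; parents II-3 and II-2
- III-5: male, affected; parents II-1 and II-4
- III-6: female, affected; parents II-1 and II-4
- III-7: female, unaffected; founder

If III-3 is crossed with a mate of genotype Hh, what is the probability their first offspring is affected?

1/4

III-3 is unaffected so carries H and received h from II-3 (hh), so III-3 is Hh.
The cross gives 1/4 HH : 1/2 Hh : 1/4 hh, so P(offspring is affected) = 1/4.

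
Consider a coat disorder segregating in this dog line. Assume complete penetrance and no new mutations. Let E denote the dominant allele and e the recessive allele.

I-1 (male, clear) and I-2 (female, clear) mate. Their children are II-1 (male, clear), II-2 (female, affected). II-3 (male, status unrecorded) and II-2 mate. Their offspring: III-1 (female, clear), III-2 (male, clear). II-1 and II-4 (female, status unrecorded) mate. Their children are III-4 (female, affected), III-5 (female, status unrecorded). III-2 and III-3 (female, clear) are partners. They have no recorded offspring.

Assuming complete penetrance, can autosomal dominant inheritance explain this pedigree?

Under autosomal dominant, II-2 (affected, female) cannot arise from I-1 (clear) × I-2 (clear).

No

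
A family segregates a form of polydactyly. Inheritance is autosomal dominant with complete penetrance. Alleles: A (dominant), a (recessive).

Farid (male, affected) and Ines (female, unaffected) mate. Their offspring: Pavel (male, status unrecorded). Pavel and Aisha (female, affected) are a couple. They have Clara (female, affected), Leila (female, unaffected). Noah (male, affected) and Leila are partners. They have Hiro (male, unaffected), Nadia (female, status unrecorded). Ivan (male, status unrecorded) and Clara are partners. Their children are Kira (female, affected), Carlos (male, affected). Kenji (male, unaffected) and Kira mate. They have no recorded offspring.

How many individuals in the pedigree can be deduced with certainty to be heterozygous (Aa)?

2

Obligate heterozygotes: Aisha is affected so carries A and passed a to Leila (aa), so Aisha is Aa; Noah is affected so carries A and passed a to Hiro (aa), so Noah is Aa.
Every other individual is either homozygous by phenotype or has at least one consistent homozygous assignment, so the count is 2.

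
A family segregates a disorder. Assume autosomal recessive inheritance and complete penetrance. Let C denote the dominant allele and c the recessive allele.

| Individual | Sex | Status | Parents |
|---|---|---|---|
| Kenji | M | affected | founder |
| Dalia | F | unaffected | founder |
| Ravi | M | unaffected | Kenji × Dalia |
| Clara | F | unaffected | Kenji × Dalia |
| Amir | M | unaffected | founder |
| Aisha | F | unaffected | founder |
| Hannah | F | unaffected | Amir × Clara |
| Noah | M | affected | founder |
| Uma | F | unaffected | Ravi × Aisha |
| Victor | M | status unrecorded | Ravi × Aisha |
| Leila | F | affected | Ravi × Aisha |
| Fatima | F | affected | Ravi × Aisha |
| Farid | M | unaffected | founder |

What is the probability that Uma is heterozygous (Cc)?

Ravi is unaffected so carries C and received c from Kenji (cc), so Ravi is Cc.
Aisha is unaffected so carries C and passed c to Leila (cc), so Aisha is Cc.
Their cross gives offspring ratios 1/4 CC : 1/2 Cc : 1/4 cc. Conditioning on Uma being unaffected, P(Cc) = 1/2 / 3/4 = 2/3.

2/3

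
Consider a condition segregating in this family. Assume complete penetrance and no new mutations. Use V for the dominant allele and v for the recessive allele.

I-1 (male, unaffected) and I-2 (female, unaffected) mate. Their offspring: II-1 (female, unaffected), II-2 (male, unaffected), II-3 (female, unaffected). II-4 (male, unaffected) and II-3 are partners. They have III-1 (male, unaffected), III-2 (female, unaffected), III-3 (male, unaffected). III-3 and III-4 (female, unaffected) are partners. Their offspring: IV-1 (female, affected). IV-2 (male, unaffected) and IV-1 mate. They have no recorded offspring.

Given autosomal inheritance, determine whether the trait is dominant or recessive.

recessive

III-3 and III-4 are both unaffected yet have an affected child IV-1. Under dominance, an affected child requires at least one affected parent, so the trait cannot be dominant.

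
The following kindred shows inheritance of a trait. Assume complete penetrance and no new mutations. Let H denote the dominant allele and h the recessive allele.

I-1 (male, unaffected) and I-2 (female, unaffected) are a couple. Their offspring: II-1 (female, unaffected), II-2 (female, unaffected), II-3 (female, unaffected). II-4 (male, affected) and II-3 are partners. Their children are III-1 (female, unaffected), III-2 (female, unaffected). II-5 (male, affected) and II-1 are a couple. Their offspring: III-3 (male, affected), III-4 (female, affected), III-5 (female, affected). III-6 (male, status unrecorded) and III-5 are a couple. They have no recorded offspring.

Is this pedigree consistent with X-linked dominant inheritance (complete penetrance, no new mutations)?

Under X-linked dominant, III-1 (unaffected, female) cannot arise from II-4 (affected) × II-3 (unaffected).

No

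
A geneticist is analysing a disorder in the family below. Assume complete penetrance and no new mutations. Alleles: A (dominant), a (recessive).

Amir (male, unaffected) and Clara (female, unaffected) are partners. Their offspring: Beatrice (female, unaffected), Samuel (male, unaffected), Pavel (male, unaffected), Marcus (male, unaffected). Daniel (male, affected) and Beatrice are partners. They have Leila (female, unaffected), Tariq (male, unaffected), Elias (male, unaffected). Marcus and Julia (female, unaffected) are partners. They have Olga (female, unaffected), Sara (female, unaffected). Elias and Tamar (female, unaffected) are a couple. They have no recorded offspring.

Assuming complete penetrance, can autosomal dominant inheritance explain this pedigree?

A consistent assignment under autosomal dominant exists: Amir aa, Clara aa, Beatrice aa, Samuel aa, Pavel aa, Marcus aa, Daniel Aa, Julia aa, Leila aa, Tariq aa, Elias aa, Tamar aa, Olga aa, Sara aa.
In this assignment every recorded phenotype matches its genotype and every non-founder's genotype is obtainable from its parents' genotypes, so the pedigree is consistent.

Yes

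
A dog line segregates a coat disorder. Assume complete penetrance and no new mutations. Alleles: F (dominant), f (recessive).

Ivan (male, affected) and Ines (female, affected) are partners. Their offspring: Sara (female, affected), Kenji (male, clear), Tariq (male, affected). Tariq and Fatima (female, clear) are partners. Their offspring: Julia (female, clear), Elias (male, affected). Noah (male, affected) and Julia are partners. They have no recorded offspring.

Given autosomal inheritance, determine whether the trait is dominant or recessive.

dominant

Ivan and Ines are both affected yet have a clear child Kenji. Under a recessive model two affected parents are homozygous and every child would be affected, so the trait cannot be recessive.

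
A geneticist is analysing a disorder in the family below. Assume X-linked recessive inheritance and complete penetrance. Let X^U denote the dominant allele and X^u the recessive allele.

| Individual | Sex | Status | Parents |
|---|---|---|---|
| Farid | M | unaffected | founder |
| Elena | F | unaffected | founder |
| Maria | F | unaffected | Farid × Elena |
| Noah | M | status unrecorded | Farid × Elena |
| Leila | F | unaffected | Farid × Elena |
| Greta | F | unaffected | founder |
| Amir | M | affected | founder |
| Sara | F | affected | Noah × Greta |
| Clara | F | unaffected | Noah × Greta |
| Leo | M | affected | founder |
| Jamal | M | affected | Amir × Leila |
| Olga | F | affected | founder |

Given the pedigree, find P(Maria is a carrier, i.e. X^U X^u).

Farid is unaffected, so Farid is X^U Y.
Elena is unaffected so carries U and passed u to Noah (X^u Y), so Elena is X^U X^u.
Their cross gives offspring ratios 1/2 X^U X^U : 1/2 X^U X^u. Conditioning on Maria being unaffected, P(X^U X^u) = 1/2 / 1 = 1/2.

1/2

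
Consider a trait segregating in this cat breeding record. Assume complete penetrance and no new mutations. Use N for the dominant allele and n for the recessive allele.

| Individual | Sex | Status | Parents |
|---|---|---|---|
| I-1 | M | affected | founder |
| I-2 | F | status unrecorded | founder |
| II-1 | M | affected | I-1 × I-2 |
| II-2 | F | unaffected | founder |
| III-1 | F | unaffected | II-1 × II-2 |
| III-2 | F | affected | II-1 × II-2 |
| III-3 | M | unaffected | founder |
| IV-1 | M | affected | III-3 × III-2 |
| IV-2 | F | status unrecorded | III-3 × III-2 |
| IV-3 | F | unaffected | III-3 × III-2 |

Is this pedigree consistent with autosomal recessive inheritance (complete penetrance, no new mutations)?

Yes

A consistent assignment under autosomal recessive exists: I-1 nn, I-2 Nn, II-1 nn, II-2 Nn, III-1 Nn, III-2 nn, III-3 Nn, IV-1 nn, IV-2 Nn, IV-3 Nn.
In this assignment every recorded phenotype matches its genotype and every non-founder's genotype is obtainable from its parents' genotypes, so the pedigree is consistent.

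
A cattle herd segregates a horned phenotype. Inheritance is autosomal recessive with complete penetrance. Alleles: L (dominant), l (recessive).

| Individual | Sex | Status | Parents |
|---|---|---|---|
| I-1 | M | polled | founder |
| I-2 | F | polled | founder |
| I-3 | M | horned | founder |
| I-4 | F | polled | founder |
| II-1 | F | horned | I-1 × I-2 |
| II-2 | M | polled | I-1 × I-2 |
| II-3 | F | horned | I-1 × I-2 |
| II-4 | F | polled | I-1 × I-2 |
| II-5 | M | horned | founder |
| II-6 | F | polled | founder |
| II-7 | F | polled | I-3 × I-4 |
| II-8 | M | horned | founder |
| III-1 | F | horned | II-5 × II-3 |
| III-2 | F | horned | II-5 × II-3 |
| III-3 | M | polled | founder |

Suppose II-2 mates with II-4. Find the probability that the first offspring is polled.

I-1 is polled so carries L and passed l to II-1 (ll), so I-1 is Ll.
I-2 is polled so carries L and passed l to II-1 (ll), so I-2 is Ll.
II-2 is a polled offspring of I-1 (Ll) × I-2 (Ll), whose cross gives 1/4 LL : 1/2 Ll : 1/4 ll; conditioning on being polled, II-2 is LL with probability 1/3, Ll with probability 2/3.
II-4 is a polled offspring of I-1 (Ll) × I-2 (Ll), whose cross gives 1/4 LL : 1/2 Ll : 1/4 ll; conditioning on being polled, II-4 is LL with probability 1/3, Ll with probability 2/3.
Summing over parental genotype combinations, P(offspring is polled) = 1/9·1 + 2/9·1 + 2/9·1 + 4/9·3/4 = 8/9.

8/9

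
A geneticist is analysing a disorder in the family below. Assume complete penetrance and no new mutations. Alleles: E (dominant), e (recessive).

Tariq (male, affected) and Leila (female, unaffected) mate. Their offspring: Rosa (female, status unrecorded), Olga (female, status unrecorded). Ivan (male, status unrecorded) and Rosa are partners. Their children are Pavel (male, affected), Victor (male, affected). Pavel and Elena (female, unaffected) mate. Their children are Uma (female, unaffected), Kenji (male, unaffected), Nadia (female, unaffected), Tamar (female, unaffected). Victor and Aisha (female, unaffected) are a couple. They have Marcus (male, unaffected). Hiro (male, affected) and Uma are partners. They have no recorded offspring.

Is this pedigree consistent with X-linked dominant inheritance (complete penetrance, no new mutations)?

No

Under X-linked dominant, Uma (unaffected, female) cannot arise from Pavel (affected) × Elena (unaffected).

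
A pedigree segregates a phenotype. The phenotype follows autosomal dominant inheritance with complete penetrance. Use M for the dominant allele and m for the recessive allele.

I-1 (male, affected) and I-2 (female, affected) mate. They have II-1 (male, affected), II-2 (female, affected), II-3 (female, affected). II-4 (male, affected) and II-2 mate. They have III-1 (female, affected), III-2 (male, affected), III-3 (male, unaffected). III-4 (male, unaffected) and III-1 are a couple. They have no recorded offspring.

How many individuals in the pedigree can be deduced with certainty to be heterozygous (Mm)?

2

Obligate heterozygotes: II-2 is affected so carries M and passed m to III-3 (mm), so II-2 is Mm; II-4 is affected so carries M and passed m to III-3 (mm), so II-4 is Mm.
Every other individual is either homozygous by phenotype or has at least one consistent homozygous assignment, so the count is 2.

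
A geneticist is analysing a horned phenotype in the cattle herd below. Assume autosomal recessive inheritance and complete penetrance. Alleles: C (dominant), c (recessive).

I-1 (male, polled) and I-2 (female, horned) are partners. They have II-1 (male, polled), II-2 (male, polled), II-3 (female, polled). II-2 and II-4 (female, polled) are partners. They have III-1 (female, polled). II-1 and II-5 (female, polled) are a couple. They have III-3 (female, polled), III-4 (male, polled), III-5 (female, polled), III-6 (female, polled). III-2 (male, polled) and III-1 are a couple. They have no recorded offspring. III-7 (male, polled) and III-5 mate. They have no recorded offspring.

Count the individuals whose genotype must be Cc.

Obligate heterozygotes: II-1 is polled so carries C and received c from I-2 (cc), so II-1 is Cc; II-2 is polled so carries C and received c from I-2 (cc), so II-2 is Cc; II-3 is polled so carries C and received c from I-2 (cc), so II-3 is Cc.
Every other individual is either homozygous by phenotype or has at least one consistent homozygous assignment, so the count is 3.

3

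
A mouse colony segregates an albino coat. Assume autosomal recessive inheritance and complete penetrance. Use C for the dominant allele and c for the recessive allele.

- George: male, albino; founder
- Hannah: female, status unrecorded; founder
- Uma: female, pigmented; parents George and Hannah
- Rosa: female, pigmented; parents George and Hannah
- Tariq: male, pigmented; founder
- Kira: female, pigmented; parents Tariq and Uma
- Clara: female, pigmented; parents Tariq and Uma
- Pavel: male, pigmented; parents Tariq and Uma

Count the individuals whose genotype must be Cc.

2

Obligate heterozygotes: Uma is pigmented so carries C and received c from George (cc), so Uma is Cc; Rosa is pigmented so carries C and received c from George (cc), so Rosa is Cc.
Every other individual is either homozygous by phenotype or has at least one consistent homozygous assignment, so the count is 2.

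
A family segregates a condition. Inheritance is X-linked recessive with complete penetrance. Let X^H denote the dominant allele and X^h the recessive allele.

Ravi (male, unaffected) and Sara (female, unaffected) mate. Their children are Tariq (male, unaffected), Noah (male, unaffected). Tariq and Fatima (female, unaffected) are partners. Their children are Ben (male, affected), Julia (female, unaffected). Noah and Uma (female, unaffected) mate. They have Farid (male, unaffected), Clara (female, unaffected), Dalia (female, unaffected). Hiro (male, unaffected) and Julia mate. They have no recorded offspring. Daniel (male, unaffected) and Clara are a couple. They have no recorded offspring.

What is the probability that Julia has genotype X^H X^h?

1/2

Tariq is unaffected, so Tariq is X^H Y.
Fatima is unaffected so carries H and passed h to Ben (X^h Y), so Fatima is X^H X^h.
Their cross gives offspring ratios 1/2 X^H X^H : 1/2 X^H X^h. Conditioning on Julia being unaffected, P(X^H X^h) = 1/2 / 1 = 1/2.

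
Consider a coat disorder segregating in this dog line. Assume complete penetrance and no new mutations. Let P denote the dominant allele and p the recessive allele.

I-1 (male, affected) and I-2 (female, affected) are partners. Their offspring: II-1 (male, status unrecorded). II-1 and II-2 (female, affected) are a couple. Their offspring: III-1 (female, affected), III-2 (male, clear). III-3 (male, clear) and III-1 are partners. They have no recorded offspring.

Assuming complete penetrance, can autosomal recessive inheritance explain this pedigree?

No

No assignment of genotypes under autosomal recessive satisfies every parent–offspring relationship, so the pedigree is inconsistent.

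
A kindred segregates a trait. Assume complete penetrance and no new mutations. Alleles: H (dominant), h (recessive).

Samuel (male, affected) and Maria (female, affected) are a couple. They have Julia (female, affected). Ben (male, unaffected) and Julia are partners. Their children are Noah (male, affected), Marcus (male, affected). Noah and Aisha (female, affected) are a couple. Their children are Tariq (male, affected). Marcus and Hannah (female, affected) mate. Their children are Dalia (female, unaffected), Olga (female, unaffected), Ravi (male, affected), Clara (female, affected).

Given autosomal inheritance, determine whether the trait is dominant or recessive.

dominant

Marcus and Hannah are both affected yet have an unaffected child Dalia. Under a recessive model two affected parents are homozygous and every child would be affected, so the trait cannot be recessive.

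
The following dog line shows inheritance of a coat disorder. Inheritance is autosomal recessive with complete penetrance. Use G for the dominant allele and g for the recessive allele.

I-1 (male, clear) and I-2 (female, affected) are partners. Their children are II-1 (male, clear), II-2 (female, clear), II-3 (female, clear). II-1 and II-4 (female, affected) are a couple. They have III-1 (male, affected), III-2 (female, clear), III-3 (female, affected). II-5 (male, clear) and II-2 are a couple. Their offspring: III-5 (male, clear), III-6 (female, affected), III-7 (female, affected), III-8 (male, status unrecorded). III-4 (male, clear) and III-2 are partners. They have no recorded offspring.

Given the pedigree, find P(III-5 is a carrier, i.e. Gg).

II-5 is clear so carries G and passed g to III-6 (gg), so II-5 is Gg.
II-2 is clear so carries G and received g from I-2 (gg), so II-2 is Gg.
Their cross gives offspring ratios 1/4 GG : 1/2 Gg : 1/4 gg. Conditioning on III-5 being clear, P(Gg) = 1/2 / 3/4 = 2/3.

2/3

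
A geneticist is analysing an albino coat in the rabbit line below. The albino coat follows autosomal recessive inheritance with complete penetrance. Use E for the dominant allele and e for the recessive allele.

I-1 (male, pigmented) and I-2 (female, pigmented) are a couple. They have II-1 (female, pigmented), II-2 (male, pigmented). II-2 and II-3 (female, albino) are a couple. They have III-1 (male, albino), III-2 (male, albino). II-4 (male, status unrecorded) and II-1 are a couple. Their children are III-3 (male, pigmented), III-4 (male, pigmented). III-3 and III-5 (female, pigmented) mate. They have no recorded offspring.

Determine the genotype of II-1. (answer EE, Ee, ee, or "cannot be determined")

II-1's phenotype allows EE or Ee, and no parent or child forces a single allele at both positions; consistent genotype assignments exist with II-1 as EE or Ee.

cannot be determined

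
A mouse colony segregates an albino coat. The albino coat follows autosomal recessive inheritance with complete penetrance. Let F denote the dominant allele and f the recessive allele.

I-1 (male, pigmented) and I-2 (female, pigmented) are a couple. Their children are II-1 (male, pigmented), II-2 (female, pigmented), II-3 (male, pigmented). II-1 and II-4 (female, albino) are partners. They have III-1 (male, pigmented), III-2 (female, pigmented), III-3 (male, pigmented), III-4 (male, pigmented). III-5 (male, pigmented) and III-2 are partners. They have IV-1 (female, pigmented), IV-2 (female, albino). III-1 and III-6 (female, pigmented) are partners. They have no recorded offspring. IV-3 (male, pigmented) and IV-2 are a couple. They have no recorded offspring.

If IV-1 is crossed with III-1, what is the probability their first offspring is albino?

III-5 is pigmented so carries F and passed f to IV-2 (ff), so III-5 is Ff.
III-2 is pigmented so carries F and received f from II-4 (ff), so III-2 is Ff.
IV-1 is a pigmented offspring of III-5 (Ff) × III-2 (Ff), whose cross gives 1/4 FF : 1/2 Ff : 1/4 ff; conditioning on being pigmented, IV-1 is FF with probability 1/3, Ff with probability 2/3.
III-1 is pigmented so carries F and received f from II-4 (ff), so III-1 is Ff.
Summing over parental genotype combinations, P(offspring is albino) = 2/3·1/4 = 1/6.

1/6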